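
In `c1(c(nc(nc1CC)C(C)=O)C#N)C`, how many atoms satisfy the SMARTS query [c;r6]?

4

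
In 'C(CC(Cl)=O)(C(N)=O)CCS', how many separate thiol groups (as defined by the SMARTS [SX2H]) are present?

1

[SX2H] is the SMARTS for a thiol: an aliphatic sulfur with two connections, one being H.
Exactly one fragment in the molecule meets all constraints, giving 1 match.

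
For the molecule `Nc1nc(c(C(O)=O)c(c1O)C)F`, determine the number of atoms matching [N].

1

Check the 13 heavy atoms by environment: 1× n (aromatic) → no; 5× c (aromatic) → no; 2× C → no; 3× O → no; 1× N → match; 1× F → no.
That gives 1 matching atom.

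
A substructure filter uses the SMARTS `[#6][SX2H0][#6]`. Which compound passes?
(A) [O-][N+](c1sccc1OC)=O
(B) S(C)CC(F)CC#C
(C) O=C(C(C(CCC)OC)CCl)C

B

[#6][SX2H0][#6] describes an aliphatic sulfur bridging two carbons with no H on the sulfur (a thioether).
(A) has a methoxy ether (-OCH3) but the bridging atom is O, not S.
(B) contains a methylthio ether (-SCH3), which satisfies every atom and bond constraint.
(C) has a methoxy ether (-OCH3) but the bridging atom is O, not S.
So the answer is (B).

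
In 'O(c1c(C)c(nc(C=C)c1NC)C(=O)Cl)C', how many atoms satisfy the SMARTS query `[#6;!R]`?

6

The query [#6;!R] means: carbon not in any ring.
Check the 16 heavy atoms by environment: 1× n (aromatic, in 6-ring) → no; 5× c (aromatic, in 6-ring) → no; 6× C (acyclic) → match; 2× O (acyclic) → no; 1× Cl (acyclic) → no; 1× N (acyclic) → no.
That gives 6 matching atoms.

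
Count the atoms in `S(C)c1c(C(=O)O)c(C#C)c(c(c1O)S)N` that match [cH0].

6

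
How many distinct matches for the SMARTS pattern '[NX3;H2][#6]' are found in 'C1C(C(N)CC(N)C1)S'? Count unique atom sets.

2

[NX3;H2][#6] is the SMARTS for a primary amine: a trivalent nitrogen with two H attached to carbon.
The molecule carries 2 separate instances of a primary amino group (-NH2) meeting every constraint; each maps to a distinct set of atoms, giving 2 matches.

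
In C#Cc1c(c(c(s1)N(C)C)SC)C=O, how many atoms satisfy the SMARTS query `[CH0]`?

1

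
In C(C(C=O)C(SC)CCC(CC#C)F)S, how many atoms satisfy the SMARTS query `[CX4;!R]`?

8

Check the 15 heavy atoms by environment: 8× C (X4, acyclic) → match; 2× S (X2, acyclic) → no; 2× C (X2, acyclic) → no; 1× F (X1, acyclic) → no; 1× C (X3, acyclic) → no; 1× O (X1, acyclic) → no.
That gives 8 matching atoms.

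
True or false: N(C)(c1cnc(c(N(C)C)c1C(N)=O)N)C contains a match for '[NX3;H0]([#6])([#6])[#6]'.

True

The pattern [NX3;H0]([#6])([#6])[#6] describes a trivalent nitrogen with no H, bonded to three carbons — a tertiary amine.
The molecule carries a dimethylamino group (-N(CH3)2), whose atoms satisfy every constraint of the query, so the pattern matches.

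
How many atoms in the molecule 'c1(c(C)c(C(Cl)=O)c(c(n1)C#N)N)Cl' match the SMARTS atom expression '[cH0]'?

5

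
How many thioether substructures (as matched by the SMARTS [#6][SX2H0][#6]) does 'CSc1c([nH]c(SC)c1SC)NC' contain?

3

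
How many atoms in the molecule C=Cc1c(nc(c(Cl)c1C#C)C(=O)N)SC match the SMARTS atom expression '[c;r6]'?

The query [c;r6] means: aromatic carbon that belongs to a six-membered ring.
Check the 16 heavy atoms by environment: 1× n (aromatic, in 6-ring) → no; 5× c (aromatic, in 6-ring) → match; 1× Cl (acyclic) → no; 6× C (acyclic) → no; 1× O (acyclic) → no; 1× N (acyclic) → no; 1× S (acyclic) → no.
That gives 5 matching atoms.

5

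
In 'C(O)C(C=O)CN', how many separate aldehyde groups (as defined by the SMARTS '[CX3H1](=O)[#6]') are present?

1

[CX3H1](=O)[#6] is the SMARTS for an aldehyde: an sp2 carbon with one H, double-bonded to O and single-bonded to carbon.
Exactly one fragment in the molecule meets all constraints, giving 1 match.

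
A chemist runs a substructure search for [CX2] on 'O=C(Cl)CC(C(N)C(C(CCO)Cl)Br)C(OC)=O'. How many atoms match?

The query [CX2] means: C with X2: aliphatic carbon with exactly 2 total connections.
Check the 18 heavy atoms by environment: 8× C (X4) → no; 2× C (X3) → no; 2× O (X1) → no; 2× O (X2) → no; 2× Cl (X1) → no; 1× Br (X1) → no; 1× N (X3) → no.
No environment satisfies the query, so 0 matching atoms.

0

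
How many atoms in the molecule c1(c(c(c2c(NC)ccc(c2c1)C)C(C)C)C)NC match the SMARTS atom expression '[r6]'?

Check the 19 heavy atoms by environment: 10× c (aromatic, in 6-ring) → match; 7× C (acyclic) → no; 2× N (acyclic) → no.
That gives 10 matching atoms.

10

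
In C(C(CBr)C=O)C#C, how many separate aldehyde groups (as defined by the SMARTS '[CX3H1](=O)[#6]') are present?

1

[CX3H1](=O)[#6] is the SMARTS for an aldehyde: an sp2 carbon with one H, double-bonded to O and single-bonded to carbon.
Exactly one fragment in the molecule meets all constraints, giving 1 match.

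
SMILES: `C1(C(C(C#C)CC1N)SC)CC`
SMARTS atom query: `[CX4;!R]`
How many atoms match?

The query [CX4;!R] means: aliphatic carbon with four total connections, not in a ring.
Check the 12 heavy atoms by environment: 5× C (X4, in 5-ring) → no; 1× S (X2, acyclic) → no; 3× C (X4, acyclic) → match; 1× N (X3, acyclic) → no; 2× C (X2, acyclic) → no.
That gives 3 matching atoms.

3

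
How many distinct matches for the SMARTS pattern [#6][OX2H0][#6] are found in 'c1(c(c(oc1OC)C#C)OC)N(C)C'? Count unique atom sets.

[#6][OX2H0][#6] is the SMARTS for an ether: an aliphatic oxygen bridging two carbons with no H on the oxygen.
The molecule carries 2 separate instances of a methoxy ether (-OCH3) meeting every constraint; each maps to a distinct set of atoms, giving 2 matches.

2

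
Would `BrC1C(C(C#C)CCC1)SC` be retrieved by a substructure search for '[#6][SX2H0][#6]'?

Yes

The pattern [#6][SX2H0][#6] describes an aliphatic sulfur bridging two carbons with no H on the sulfur — a thioether.
The molecule carries a methylthio ether (-SCH3), whose atoms satisfy every constraint of the query, so the pattern matches.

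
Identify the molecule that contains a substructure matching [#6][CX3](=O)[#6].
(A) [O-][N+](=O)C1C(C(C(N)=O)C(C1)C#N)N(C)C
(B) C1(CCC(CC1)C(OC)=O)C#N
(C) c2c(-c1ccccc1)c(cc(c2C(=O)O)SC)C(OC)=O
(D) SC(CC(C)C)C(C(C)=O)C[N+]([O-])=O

[#6][CX3](=O)[#6] describes a carbonyl carbon (no H) flanked by two carbons (a ketone).
(A) has a primary amide (-C(=O)NH2) but one neighbour of the carbonyl carbon is N, not C.
(B) has a methyl-ester group (-C(=O)OCH3) but one neighbour of the carbonyl carbon is O, not C.
(C) has a carboxylic acid group (-C(=O)OH) but one neighbour of the carbonyl carbon is O, not C.
(D) contains an acetyl/ketone group (-C(=O)CH3), which satisfies every atom and bond constraint.
So the answer is (D).

D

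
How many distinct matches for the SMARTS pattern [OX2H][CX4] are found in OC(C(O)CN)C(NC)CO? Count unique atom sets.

3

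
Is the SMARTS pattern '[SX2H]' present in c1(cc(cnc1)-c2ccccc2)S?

The pattern [SX2H] describes an aliphatic sulfur with two connections, one being H — a thiol.
The molecule carries a thiol (-SH), whose atoms satisfy every constraint of the query, so the pattern matches.

Yes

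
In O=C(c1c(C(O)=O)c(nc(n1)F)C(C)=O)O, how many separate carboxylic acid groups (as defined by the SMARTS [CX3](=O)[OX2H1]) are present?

2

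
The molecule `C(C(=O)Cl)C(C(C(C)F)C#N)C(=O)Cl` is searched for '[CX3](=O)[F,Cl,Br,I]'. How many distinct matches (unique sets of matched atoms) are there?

[CX3](=O)[F,Cl,Br,I] is the SMARTS for an acyl halide: a carbonyl carbon bonded to a halogen.
The molecule carries 2 separate instances of an acyl chloride (-C(=O)Cl) meeting every constraint; each maps to a distinct set of atoms, giving 2 matches.

2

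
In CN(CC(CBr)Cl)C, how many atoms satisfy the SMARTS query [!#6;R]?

The query [!#6;R] means: non-carbon atom that is part of a ring.
Check the 8 heavy atoms by environment: 5× C (acyclic) → no; 1× Br (acyclic) → no; 1× N (acyclic) → no; 1× Cl (acyclic) → no.
No environment satisfies the query, so 0 matching atoms.

0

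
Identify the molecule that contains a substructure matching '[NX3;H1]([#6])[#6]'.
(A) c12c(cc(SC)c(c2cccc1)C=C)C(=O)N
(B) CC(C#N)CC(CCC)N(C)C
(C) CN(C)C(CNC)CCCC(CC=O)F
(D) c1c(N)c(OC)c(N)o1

[NX3;H1]([#6])[#6] describes a trivalent nitrogen with one H, bonded to two carbons (a secondary amine).
(A) has a primary amide (-C(=O)NH2) but the -C(=O)NH2 nitrogen has H2, not H1.
(B) has a dimethylamino group (-N(CH3)2) but the nitrogen has H0, not H1.
(C) contains an N-methylamino group (-NHCH3), which satisfies every atom and bond constraint.
(D) has a primary amino group (-NH2) but the nitrogen has H2 and only one carbon neighbour.
So the answer is (C).

C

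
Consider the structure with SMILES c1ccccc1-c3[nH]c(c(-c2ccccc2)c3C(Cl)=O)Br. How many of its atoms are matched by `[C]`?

The query [C] means: uppercase C matches aliphatic (non-aromatic) carbon only.
Check the 21 heavy atoms by environment: 1× n (aromatic) → no; 16× c (aromatic) → no; 1× Br → no; 1× C → match; 1× O → no; 1× Cl → no.
That gives 1 matching atom.

1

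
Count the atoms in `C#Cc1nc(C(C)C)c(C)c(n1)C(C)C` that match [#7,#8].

2

Check the 15 heavy atoms by environment: 2× n (aromatic) → match; 4× c (aromatic) → no; 9× C → no.
That gives 2 matching atoms.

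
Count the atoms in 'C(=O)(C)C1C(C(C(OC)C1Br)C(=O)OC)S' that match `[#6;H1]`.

5

Check the 16 heavy atoms by environment: 5× C (H1) → match; 1× Br (H0) → no; 2× C (H0) → no; 4× O (H0) → no; 3× C (H3) → no; 1× S (H1) → no.
That gives 5 matching atoms.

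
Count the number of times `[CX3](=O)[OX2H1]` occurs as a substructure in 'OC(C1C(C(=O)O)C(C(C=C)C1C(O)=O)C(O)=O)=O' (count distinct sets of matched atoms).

4

[CX3](=O)[OX2H1] is the SMARTS for a carboxylic acid: an sp2 carbon double-bonded to O and single-bonded to an -OH oxygen.
The molecule carries 4 separate instances of a carboxylic acid group (-C(=O)OH) meeting every constraint; each maps to a distinct set of atoms, giving 4 matches.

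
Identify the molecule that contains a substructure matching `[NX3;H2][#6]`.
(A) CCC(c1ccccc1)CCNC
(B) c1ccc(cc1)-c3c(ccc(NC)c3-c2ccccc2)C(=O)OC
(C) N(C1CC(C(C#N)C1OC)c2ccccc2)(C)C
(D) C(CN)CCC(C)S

[NX3;H2][#6] describes a trivalent nitrogen with two H attached to carbon (a primary amine).
(A) has an N-methylamino group (-NHCH3) but the nitrogen bears two carbons and only one H (H1), not H2.
(B) has an N-methylamino group (-NHCH3) but the nitrogen bears two carbons and only one H (H1), not H2.
(C) has a nitrile (-C#N) but the nitrogen is NX1 (triple-bonded), not NX3 with two H.
(D) contains a primary amino group (-NH2), which satisfies every atom and bond constraint.
So the answer is (D).

D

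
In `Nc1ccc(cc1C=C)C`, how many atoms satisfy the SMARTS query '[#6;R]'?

6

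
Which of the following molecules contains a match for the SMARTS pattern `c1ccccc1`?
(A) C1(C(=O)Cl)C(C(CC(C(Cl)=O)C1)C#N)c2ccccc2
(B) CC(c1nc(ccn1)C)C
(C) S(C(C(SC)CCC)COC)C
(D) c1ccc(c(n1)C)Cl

A

c1ccccc1 describes six aromatic carbons in a ring (a benzene ring).
(A) contains a phenyl ring, which satisfies every atom and bond constraint.
(B) has a methyl group (-CH3) but no six-membered all-carbon aromatic ring is present.
(C) has a methyl group (-CH3) but no six-membered all-carbon aromatic ring is present.
(D) has a methyl group (-CH3) but no six-membered all-carbon aromatic ring is present.
So the answer is (A).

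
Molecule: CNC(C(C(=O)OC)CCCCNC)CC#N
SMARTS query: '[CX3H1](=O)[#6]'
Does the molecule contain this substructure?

No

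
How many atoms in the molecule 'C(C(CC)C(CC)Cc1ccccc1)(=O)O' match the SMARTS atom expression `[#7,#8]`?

The query [#7,#8] means: nitrogen or oxygen (comma = OR).
Check the 16 heavy atoms by environment: 8× C → no; 6× c (aromatic) → no; 2× O → match.
That gives 2 matching atoms.

2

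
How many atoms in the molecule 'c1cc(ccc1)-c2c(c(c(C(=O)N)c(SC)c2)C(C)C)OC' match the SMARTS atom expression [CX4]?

Check the 22 heavy atoms by environment: 12× c (aromatic, X3) → no; 1× O (X2) → no; 5× C (X4) → match; 1× S (X2) → no; 1× C (X3) → no; 1× O (X1) → no; 1× N (X3) → no.
That gives 5 matching atoms.

5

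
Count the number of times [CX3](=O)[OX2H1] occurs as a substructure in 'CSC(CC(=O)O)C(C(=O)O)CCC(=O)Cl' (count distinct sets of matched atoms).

2

[CX3](=O)[OX2H1] is the SMARTS for a carboxylic acid: an sp2 carbon double-bonded to O and single-bonded to an -OH oxygen.
The molecule carries 2 separate instances of a carboxylic acid group (-C(=O)OH) meeting every constraint; each maps to a distinct set of atoms, giving 2 matches.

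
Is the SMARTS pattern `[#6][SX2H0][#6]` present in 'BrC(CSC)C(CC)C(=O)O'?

Yes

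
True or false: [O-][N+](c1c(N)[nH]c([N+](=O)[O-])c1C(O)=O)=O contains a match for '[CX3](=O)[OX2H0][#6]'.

False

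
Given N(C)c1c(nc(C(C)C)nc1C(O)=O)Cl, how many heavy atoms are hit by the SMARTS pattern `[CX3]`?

1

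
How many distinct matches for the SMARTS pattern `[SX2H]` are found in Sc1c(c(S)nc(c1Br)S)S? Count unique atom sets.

4

[SX2H] is the SMARTS for a thiol: an aliphatic sulfur with two connections, one being H.
The molecule carries 4 separate instances of a thiol (-SH) meeting every constraint; each maps to a distinct set of atoms, giving 4 matches.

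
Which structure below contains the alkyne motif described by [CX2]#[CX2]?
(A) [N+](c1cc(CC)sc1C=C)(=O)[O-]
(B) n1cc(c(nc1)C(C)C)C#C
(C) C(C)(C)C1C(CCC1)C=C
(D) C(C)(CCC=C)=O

[CX2]#[CX2] describes a carbon-carbon triple bond (an alkyne).
(A) has a vinyl group (-CH=CH2) but the C=C is a double bond; both carbons are CX3, not CX2.
(B) contains an ethynyl group (-C#CH), which satisfies every atom and bond constraint.
(C) has a vinyl group (-CH=CH2) but the C=C is a double bond; both carbons are CX3, not CX2.
(D) has a vinyl group (-CH=CH2) but the C=C is a double bond; both carbons are CX3, not CX2.
So the answer is (B).

B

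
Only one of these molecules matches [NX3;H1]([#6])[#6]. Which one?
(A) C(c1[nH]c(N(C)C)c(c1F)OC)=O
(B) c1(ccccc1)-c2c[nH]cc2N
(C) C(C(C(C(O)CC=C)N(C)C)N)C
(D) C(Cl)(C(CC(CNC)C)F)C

D

[NX3;H1]([#6])[#6] describes a trivalent nitrogen with one H, bonded to two carbons (a secondary amine).
(A) has a dimethylamino group (-N(CH3)2) but the nitrogen has H0, not H1.
(B) has a primary amino group (-NH2) but the nitrogen has H2 and only one carbon neighbour.
(C) has a dimethylamino group (-N(CH3)2) but the nitrogen has H0, not H1.
(D) contains an N-methylamino group (-NHCH3), which satisfies every atom and bond constraint.
So the answer is (D).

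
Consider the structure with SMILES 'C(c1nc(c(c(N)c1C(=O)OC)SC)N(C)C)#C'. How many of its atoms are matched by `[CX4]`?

4

The query [CX4] means: C with X4: aliphatic carbon with exactly 4 total connections (bonds + H).
Check the 18 heavy atoms by environment: 1× n (aromatic, X2) → no; 5× c (aromatic, X3) → no; 2× N (X3) → no; 1× S (X2) → no; 4× C (X4) → match; 2× C (X2) → no; 1× C (X3) → no; 1× O (X1) → no; 1× O (X2) → no.
That gives 4 matching atoms.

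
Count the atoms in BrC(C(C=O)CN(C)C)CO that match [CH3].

The query [CH3] means: aliphatic carbon with exactly three hydrogens.
Check the 11 heavy atoms by environment: 2× C (H2) → no; 3× C (H1) → no; 1× O (H0) → no; 1× Br (H0) → no; 1× O (H1) → no; 1× N (H0) → no; 2× C (H3) → match.
That gives 2 matching atoms.

2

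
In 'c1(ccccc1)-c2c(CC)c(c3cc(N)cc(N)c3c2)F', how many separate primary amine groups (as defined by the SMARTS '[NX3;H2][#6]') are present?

[NX3;H2][#6] is the SMARTS for a primary amine: a trivalent nitrogen with two H attached to carbon.
The molecule carries 2 separate instances of a primary amino group (-NH2) meeting every constraint; each maps to a distinct set of atoms, giving 2 matches.

2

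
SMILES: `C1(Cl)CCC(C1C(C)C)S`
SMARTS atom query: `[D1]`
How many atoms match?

4

Check the 10 heavy atoms by environment: 2× C (D2) → no; 4× C (D3) → no; 1× S (D1) → match; 1× Cl (D1) → match; 2× C (D1) → match.
Summing the matching environments: 1 + 1 + 2 = 4 matching atoms.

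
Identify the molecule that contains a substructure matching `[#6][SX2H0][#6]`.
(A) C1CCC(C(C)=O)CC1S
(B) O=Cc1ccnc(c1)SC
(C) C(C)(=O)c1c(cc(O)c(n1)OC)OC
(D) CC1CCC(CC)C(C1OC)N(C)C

B

[#6][SX2H0][#6] describes an aliphatic sulfur bridging two carbons with no H on the sulfur (a thioether).
(A) has a thiol (-SH) but the sulfur has H1, not H0 bridging two carbons.
(B) contains a methylthio ether (-SCH3), which satisfies every atom and bond constraint.
(C) has a methoxy ether (-OCH3) but the bridging atom is O, not S.
(D) has a methoxy ether (-OCH3) but the bridging atom is O, not S.
So the answer is (B).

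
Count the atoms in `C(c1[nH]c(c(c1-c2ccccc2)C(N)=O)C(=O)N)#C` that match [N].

2

The query [N] means: uppercase N matches aliphatic (non-aromatic) nitrogen only.
Check the 19 heavy atoms by environment: 1× n (aromatic) → no; 10× c (aromatic) → no; 4× C → no; 2× O → no; 2× N → match.
That gives 2 matching atoms.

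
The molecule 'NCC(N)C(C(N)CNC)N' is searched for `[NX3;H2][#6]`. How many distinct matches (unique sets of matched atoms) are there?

[NX3;H2][#6] is the SMARTS for a primary amine: a trivalent nitrogen with two H attached to carbon.
The molecule carries 4 separate instances of a primary amino group (-NH2) meeting every constraint; each maps to a distinct set of atoms, giving 4 matches.

4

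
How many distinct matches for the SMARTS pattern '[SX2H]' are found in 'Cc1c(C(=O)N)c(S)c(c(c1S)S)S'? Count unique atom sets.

[SX2H] is the SMARTS for a thiol: an aliphatic sulfur with two connections, one being H.
The molecule carries 4 separate instances of a thiol (-SH) meeting every constraint; each maps to a distinct set of atoms, giving 4 matches.

4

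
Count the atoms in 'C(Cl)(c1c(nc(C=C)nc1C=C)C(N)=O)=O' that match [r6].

The query [r6] means: r6 matches atoms in a six-membered ring.
Check the 16 heavy atoms by environment: 2× n (aromatic, in 6-ring) → match; 4× c (aromatic, in 6-ring) → match; 6× C (acyclic) → no; 2× O (acyclic) → no; 1× N (acyclic) → no; 1× Cl (acyclic) → no.
Summing the matching environments: 2 + 4 = 6 matching atoms.

6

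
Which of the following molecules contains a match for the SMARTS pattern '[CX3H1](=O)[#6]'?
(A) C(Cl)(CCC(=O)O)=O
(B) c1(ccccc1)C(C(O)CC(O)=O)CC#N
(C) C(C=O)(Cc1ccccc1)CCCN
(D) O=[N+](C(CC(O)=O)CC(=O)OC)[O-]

C

[CX3H1](=O)[#6] describes an sp2 carbon with one H, double-bonded to O and single-bonded to carbon (an aldehyde).
(A) has a carboxylic acid group (-C(=O)OH) but the carbonyl carbon has H0 and is bonded to O, not H1.
(B) has a carboxylic acid group (-C(=O)OH) but the carbonyl carbon has H0 and is bonded to O, not H1.
(C) contains an aldehyde (-CHO), which satisfies every atom and bond constraint.
(D) has a methyl-ester group (-C(=O)OCH3) but the carbonyl carbon has H0, not H1.
So the answer is (C).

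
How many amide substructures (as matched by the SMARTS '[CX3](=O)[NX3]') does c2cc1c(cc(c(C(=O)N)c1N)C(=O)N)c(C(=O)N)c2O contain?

3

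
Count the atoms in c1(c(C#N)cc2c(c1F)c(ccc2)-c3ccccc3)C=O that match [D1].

The query [D1] means: atom with exactly one heavy-atom neighbour (degree 1).
Check the 21 heavy atoms by environment: 7× c (aromatic, D3) → no; 9× c (aromatic, D2) → no; 2× C (D2) → no; 1× N (D1) → match; 1× O (D1) → match; 1× F (D1) → match.
Summing the matching environments: 1 + 1 + 1 = 3 matching atoms.

3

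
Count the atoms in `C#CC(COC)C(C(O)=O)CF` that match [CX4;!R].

5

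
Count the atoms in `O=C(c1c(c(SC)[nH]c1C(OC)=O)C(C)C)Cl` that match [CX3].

The query [CX3] means: C with X3: aliphatic carbon with exactly 3 total connections.
Check the 17 heavy atoms by environment: 1× n (aromatic, X3) → no; 4× c (aromatic, X3) → no; 5× C (X4) → no; 2× C (X3) → match; 2× O (X1) → no; 1× Cl (X1) → no; 1× S (X2) → no; 1× O (X2) → no.
That gives 2 matching atoms.

2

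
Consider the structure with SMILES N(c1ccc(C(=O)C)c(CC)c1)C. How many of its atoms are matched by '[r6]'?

6

The query [r6] means: r6 matches atoms in a six-membered ring.
Check the 13 heavy atoms by environment: 6× c (aromatic, in 6-ring) → match; 5× C (acyclic) → no; 1× O (acyclic) → no; 1× N (acyclic) → no.
That gives 6 matching atoms.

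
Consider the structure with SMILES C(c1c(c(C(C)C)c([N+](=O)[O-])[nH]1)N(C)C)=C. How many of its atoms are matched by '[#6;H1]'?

2

The query [#6;H1] means: any carbon bearing exactly one hydrogen.
Check the 16 heavy atoms by environment: 1× n (aromatic, H1) → no; 4× c (aromatic, H0) → no; 1× N (H0) → no; 4× C (H3) → no; 2× C (H1) → match; 1× N (charge +1, H0) → no; 1× O (charge -1, H0) → no; 1× O (H0) → no; 1× C (H2) → no.
That gives 2 matching atoms.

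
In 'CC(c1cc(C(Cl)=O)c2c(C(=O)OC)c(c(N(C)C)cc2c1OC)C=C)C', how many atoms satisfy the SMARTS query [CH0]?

2

The query [CH0] means: aliphatic carbon with no attached hydrogen.
Check the 27 heavy atoms by environment: 8× c (aromatic, H0) → no; 2× c (aromatic, H1) → no; 2× C (H0) → match; 4× O (H0) → no; 6× C (H3) → no; 1× Cl (H0) → no; 1× N (H0) → no; 2× C (H1) → no; 1× C (H2) → no.
That gives 2 matching atoms.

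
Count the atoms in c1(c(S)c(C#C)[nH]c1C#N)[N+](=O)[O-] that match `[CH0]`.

Check the 13 heavy atoms by environment: 1× n (aromatic, H1) → no; 4× c (aromatic, H0) → no; 2× C (H0) → match; 1× C (H1) → no; 1× N (H0) → no; 1× S (H1) → no; 1× N (charge +1, H0) → no; 1× O (charge -1, H0) → no; 1× O (H0) → no.
That gives 2 matching atoms.

2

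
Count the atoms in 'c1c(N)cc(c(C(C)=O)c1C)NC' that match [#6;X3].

7

The query [#6;X3] means: any carbon (aromatic or not) with three total connections.
Check the 13 heavy atoms by environment: 6× c (aromatic, X3) → match; 2× N (X3) → no; 3× C (X4) → no; 1× C (X3) → match; 1× O (X1) → no.
Summing the matching environments: 6 + 1 = 7 matching atoms.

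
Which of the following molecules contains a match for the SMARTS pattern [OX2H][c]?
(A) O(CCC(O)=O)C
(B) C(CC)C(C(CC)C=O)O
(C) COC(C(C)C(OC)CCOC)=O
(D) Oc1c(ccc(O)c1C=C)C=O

D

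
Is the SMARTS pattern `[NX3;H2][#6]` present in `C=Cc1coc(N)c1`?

Yes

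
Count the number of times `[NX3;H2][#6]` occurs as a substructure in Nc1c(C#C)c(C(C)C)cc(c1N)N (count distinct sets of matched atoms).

[NX3;H2][#6] is the SMARTS for a primary amine: a trivalent nitrogen with two H attached to carbon.
The molecule carries 3 separate instances of a primary amino group (-NH2) meeting every constraint; each maps to a distinct set of atoms, giving 3 matches.

3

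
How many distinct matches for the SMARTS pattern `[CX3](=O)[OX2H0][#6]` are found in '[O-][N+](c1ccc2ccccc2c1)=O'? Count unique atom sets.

0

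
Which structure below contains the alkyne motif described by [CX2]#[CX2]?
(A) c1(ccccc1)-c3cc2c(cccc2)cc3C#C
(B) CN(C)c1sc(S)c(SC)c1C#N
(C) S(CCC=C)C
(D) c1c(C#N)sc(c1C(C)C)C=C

A

[CX2]#[CX2] describes a carbon-carbon triple bond (an alkyne).
(A) contains an ethynyl group (-C#CH), which satisfies every atom and bond constraint.
(B) has a nitrile (-C#N) but the triple bond is C#N, not C#C.
(C) has a vinyl group (-CH=CH2) but the C=C is a double bond; both carbons are CX3, not CX2.
(D) has a vinyl group (-CH=CH2) but the C=C is a double bond; both carbons are CX3, not CX2.
So the answer is (A).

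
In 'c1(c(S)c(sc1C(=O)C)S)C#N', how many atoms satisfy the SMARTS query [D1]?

5

Check the 12 heavy atoms by environment: 1× s (aromatic, D2) → no; 4× c (aromatic, D3) → no; 2× S (D1) → match; 1× C (D2) → no; 1× N (D1) → match; 1× C (D3) → no; 1× O (D1) → match; 1× C (D1) → match.
Summing the matching environments: 2 + 1 + 1 + 1 = 5 matching atoms.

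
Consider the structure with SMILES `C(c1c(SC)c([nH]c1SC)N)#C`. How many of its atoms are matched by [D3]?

4

The query [D3] means: atom with exactly three heavy-atom neighbours.
Check the 12 heavy atoms by environment: 1× n (aromatic, D2) → no; 4× c (aromatic, D3) → match; 1× N (D1) → no; 2× S (D2) → no; 3× C (D1) → no; 1× C (D2) → no.
That gives 4 matching atoms.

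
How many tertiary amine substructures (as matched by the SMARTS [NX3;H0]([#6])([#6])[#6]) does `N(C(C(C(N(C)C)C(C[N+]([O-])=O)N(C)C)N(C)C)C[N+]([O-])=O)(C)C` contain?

[NX3;H0]([#6])([#6])[#6] is the SMARTS for a tertiary amine: a trivalent nitrogen with no H, bonded to three carbons.
The molecule carries 4 separate instances of a dimethylamino group (-N(CH3)2) meeting every constraint; each maps to a distinct set of atoms, giving 4 matches.

4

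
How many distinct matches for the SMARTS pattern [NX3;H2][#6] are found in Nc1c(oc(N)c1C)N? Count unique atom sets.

3

[NX3;H2][#6] is the SMARTS for a primary amine: a trivalent nitrogen with two H attached to carbon.
The molecule carries 3 separate instances of a primary amino group (-NH2) meeting every constraint; each maps to a distinct set of atoms, giving 3 matches.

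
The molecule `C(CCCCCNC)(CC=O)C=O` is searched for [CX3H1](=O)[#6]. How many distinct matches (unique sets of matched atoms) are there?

2

[CX3H1](=O)[#6] is the SMARTS for an aldehyde: an sp2 carbon with one H, double-bonded to O and single-bonded to carbon.
The molecule carries 2 separate instances of an aldehyde (-CHO) meeting every constraint; each maps to a distinct set of atoms, giving 2 matches.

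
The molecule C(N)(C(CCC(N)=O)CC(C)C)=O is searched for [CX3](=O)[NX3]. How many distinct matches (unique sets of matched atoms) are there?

[CX3](=O)[NX3] is the SMARTS for an amide: a carbonyl carbon bonded to a trivalent nitrogen.
The molecule carries 2 separate instances of a primary amide (-C(=O)NH2) meeting every constraint; each maps to a distinct set of atoms, giving 2 matches.

2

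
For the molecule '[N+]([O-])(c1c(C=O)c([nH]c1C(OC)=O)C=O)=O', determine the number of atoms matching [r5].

5

The query [r5] means: r5 matches atoms in a five-membered ring.
Check the 16 heavy atoms by environment: 1× n (aromatic, in 5-ring) → match; 4× c (aromatic, in 5-ring) → match; 4× C (acyclic) → no; 5× O (acyclic) → no; 1× N (charge +1, acyclic) → no; 1× O (charge -1, acyclic) → no.
Summing the matching environments: 1 + 4 = 5 matching atoms.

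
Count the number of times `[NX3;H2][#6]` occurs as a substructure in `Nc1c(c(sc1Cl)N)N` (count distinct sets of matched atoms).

3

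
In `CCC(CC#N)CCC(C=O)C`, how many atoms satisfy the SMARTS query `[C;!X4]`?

2

The query [C;!X4] means: aliphatic carbon that does not have four total connections.
Check the 12 heavy atoms by environment: 8× C (X4) → no; 1× C (X3) → match; 1× O (X1) → no; 1× C (X2) → match; 1× N (X1) → no.
Summing the matching environments: 1 + 1 = 2 matching atoms.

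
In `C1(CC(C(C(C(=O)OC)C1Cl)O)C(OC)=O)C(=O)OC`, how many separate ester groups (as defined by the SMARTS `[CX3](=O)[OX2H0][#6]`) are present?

3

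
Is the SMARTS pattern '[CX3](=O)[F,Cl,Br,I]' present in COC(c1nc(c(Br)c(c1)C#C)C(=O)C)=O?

The pattern [CX3](=O)[F,Cl,Br,I] describes a carbonyl carbon bonded to a halogen — an acyl halide.
The closest candidate here is a methyl-ester group (-C(=O)OCH3), but the carbonyl is bonded to -O-C, not to a halogen. No other fragment satisfies the full query, so there is no match.

No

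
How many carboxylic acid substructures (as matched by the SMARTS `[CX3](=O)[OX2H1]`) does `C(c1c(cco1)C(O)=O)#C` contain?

1

[CX3](=O)[OX2H1] is the SMARTS for a carboxylic acid: an sp2 carbon double-bonded to O and single-bonded to an -OH oxygen.
Exactly one fragment in the molecule meets all constraints, giving 1 match.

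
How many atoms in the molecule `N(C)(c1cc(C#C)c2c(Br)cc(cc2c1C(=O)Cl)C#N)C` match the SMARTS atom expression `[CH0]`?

The query [CH0] means: aliphatic carbon with no attached hydrogen.
Check the 21 heavy atoms by environment: 7× c (aromatic, H0) → no; 3× c (aromatic, H1) → no; 3× C (H0) → match; 1× O (H0) → no; 1× Cl (H0) → no; 2× N (H0) → no; 1× Br (H0) → no; 1× C (H1) → no; 2× C (H3) → no.
That gives 3 matching atoms.

3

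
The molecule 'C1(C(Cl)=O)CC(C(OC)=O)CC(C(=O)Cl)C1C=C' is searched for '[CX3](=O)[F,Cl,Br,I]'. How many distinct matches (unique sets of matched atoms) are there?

[CX3](=O)[F,Cl,Br,I] is the SMARTS for an acyl halide: a carbonyl carbon bonded to a halogen.
The molecule carries 2 separate instances of an acyl chloride (-C(=O)Cl) meeting every constraint; each maps to a distinct set of atoms, giving 2 matches.

2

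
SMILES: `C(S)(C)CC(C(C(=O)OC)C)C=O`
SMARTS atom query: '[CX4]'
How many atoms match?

7

The query [CX4] means: C with X4: aliphatic carbon with exactly 4 total connections (bonds + H).
Check the 13 heavy atoms by environment: 7× C (X4) → match; 2× C (X3) → no; 2× O (X1) → no; 1× S (X2) → no; 1× O (X2) → no.
That gives 7 matching atoms.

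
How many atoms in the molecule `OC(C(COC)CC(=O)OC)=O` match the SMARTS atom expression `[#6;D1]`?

2

The query [#6;D1] means: carbon bonded to exactly one heavy atom.
Check the 12 heavy atoms by environment: 2× C (D2) → no; 3× C (D3) → no; 3× O (D1) → no; 2× O (D2) → no; 2× C (D1) → match.
That gives 2 matching atoms.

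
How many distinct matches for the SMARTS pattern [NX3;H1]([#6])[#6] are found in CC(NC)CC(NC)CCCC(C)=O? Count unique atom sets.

2

[NX3;H1]([#6])[#6] is the SMARTS for a secondary amine: a trivalent nitrogen with one H, bonded to two carbons.
The molecule carries 2 separate instances of an N-methylamino group (-NHCH3) meeting every constraint; each maps to a distinct set of atoms, giving 2 matches.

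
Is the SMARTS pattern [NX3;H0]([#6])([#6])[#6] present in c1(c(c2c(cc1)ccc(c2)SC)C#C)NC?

The pattern [NX3;H0]([#6])([#6])[#6] describes a trivalent nitrogen with no H, bonded to three carbons — a tertiary amine.
The closest candidate here is an N-methylamino group (-NHCH3), but the nitrogen still has one H (H1), not H0. No other fragment satisfies the full query, so there is no match.

No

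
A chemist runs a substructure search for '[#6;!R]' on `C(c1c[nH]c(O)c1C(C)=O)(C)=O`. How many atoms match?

The query [#6;!R] means: carbon not in any ring.
Check the 12 heavy atoms by environment: 1× n (aromatic, in 5-ring) → no; 4× c (aromatic, in 5-ring) → no; 4× C (acyclic) → match; 3× O (acyclic) → no.
That gives 4 matching atoms.

4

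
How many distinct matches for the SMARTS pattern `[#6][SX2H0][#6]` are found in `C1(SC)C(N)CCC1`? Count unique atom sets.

1

[#6][SX2H0][#6] is the SMARTS for a thioether: an aliphatic sulfur bridging two carbons with no H on the sulfur.
Exactly one fragment in the molecule meets all constraints, giving 1 match.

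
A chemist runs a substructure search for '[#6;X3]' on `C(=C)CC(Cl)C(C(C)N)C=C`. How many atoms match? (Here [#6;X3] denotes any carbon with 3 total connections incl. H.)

The query [#6;X3] means: any carbon (aromatic or not) with three total connections.
Check the 11 heavy atoms by environment: 5× C (X4) → no; 1× Cl (X1) → no; 4× C (X3) → match; 1× N (X3) → no.
That gives 4 matching atoms.

4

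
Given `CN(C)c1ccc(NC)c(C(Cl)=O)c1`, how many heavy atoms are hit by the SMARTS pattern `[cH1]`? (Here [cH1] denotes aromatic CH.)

The query [cH1] means: aromatic carbon bearing exactly one hydrogen.
Check the 14 heavy atoms by environment: 3× c (aromatic, H1) → match; 3× c (aromatic, H0) → no; 1× N (H1) → no; 3× C (H3) → no; 1× N (H0) → no; 1× C (H0) → no; 1× O (H0) → no; 1× Cl (H0) → no.
That gives 3 matching atoms.

3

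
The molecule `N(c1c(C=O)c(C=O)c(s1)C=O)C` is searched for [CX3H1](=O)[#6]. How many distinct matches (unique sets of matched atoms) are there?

[CX3H1](=O)[#6] is the SMARTS for an aldehyde: an sp2 carbon with one H, double-bonded to O and single-bonded to carbon.
The molecule carries 3 separate instances of an aldehyde (-CHO) meeting every constraint; each maps to a distinct set of atoms, giving 3 matches.

3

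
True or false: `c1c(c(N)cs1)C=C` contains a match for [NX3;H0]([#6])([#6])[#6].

False

The pattern [NX3;H0]([#6])([#6])[#6] describes a trivalent nitrogen with no H, bonded to three carbons — a tertiary amine.
The closest candidate here is a primary amino group (-NH2), but the nitrogen has H2, not H0 with three carbons. No other fragment satisfies the full query, so there is no match.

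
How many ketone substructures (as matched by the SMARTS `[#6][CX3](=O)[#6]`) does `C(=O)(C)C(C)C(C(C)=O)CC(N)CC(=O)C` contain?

[#6][CX3](=O)[#6] is the SMARTS for a ketone: a carbonyl carbon (no H) flanked by two carbons.
The molecule carries 3 separate instances of an acetyl/ketone group (-C(=O)CH3) meeting every constraint; each maps to a distinct set of atoms, giving 3 matches.

3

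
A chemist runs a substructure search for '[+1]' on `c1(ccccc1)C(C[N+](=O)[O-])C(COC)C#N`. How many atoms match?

The query [+1] means: atom carrying a +1 formal charge.
Check the 17 heavy atoms by environment: 6× C → no; 2× O → no; 1× N (charge +1) → match; 1× O (charge -1) → no; 1× N → no; 6× c (aromatic) → no.
That gives 1 matching atom.

1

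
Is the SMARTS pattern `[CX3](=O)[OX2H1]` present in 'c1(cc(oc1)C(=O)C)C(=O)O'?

The pattern [CX3](=O)[OX2H1] describes an sp2 carbon double-bonded to O and single-bonded to an -OH oxygen — a carboxylic acid.
The molecule carries a carboxylic acid group (-C(=O)OH), whose atoms satisfy every constraint of the query, so the pattern matches.

Yes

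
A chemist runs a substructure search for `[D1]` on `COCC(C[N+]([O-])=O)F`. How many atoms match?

4

The query [D1] means: atom with exactly one heavy-atom neighbour (degree 1).
Check the 9 heavy atoms by environment: 2× C (D2) → no; 1× C (D3) → no; 1× N (charge +1, D3) → no; 1× O (charge -1, D1) → match; 1× O (D1) → match; 1× O (D2) → no; 1× C (D1) → match; 1× F (D1) → match.
Summing the matching environments: 1 + 1 + 1 + 1 = 4 matching atoms.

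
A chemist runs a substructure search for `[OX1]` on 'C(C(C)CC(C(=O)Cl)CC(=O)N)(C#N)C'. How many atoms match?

Check the 15 heavy atoms by environment: 7× C (X4) → no; 2× C (X3) → no; 2× O (X1) → match; 1× N (X3) → no; 1× Cl (X1) → no; 1× C (X2) → no; 1× N (X1) → no.
That gives 2 matching atoms.

2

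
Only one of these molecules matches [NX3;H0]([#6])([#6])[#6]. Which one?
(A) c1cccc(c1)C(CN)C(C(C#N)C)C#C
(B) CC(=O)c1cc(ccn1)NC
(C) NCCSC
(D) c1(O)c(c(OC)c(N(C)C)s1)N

D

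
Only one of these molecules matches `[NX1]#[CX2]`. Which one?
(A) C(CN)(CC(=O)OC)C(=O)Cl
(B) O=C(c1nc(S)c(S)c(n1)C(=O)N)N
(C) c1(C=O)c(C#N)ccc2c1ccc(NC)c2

C

[NX1]#[CX2] describes a nitrogen triple-bonded to a two-connected carbon (a nitrile).
(A) has a primary amino group (-NH2) but the nitrogen is NX3 (three connections), not NX1 triple-bonded.
(B) has a primary amide (-C(=O)NH2) but the nitrogen is NX3, not NX1.
(C) contains a nitrile (-C#N), which satisfies every atom and bond constraint.
So the answer is (C).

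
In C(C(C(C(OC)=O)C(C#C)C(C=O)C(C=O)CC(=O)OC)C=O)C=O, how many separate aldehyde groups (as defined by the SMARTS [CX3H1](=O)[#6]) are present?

[CX3H1](=O)[#6] is the SMARTS for an aldehyde: an sp2 carbon with one H, double-bonded to O and single-bonded to carbon.
The molecule carries 4 separate instances of an aldehyde (-CHO) meeting every constraint; each maps to a distinct set of atoms, giving 4 matches.

4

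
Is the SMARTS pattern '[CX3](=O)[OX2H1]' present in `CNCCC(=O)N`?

No

The pattern [CX3](=O)[OX2H1] describes an sp2 carbon double-bonded to O and single-bonded to an -OH oxygen — a carboxylic acid.
The closest candidate here is a primary amide (-C(=O)NH2), but the carbonyl is bonded to N, not to an -OH oxygen. No other fragment satisfies the full query, so there is no match.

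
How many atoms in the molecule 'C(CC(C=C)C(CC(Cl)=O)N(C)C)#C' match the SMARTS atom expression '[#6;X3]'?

3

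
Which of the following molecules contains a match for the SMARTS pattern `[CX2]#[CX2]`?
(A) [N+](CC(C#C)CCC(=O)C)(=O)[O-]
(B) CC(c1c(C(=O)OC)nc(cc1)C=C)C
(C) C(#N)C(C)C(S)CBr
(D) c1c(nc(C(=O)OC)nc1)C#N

A

[CX2]#[CX2] describes a carbon-carbon triple bond (an alkyne).
(A) contains an ethynyl group (-C#CH), which satisfies every atom and bond constraint.
(B) has a vinyl group (-CH=CH2) but the C=C is a double bond; both carbons are CX3, not CX2.
(C) has a nitrile (-C#N) but the triple bond is C#N, not C#C.
(D) has a nitrile (-C#N) but the triple bond is C#N, not C#C.
So the answer is (A).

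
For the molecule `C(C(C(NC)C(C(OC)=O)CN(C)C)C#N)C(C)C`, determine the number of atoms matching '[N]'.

3

The query [N] means: uppercase N matches aliphatic (non-aromatic) nitrogen only.
Check the 19 heavy atoms by environment: 14× C → no; 3× N → match; 2× O → no.
That gives 3 matching atoms.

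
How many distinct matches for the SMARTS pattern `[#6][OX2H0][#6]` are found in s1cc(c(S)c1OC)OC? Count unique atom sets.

2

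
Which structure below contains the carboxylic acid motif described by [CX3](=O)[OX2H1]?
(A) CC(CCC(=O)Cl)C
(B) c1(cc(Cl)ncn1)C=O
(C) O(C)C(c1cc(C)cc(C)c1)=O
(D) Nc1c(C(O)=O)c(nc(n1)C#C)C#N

[CX3](=O)[OX2H1] describes an sp2 carbon double-bonded to O and single-bonded to an -OH oxygen (a carboxylic acid).
(A) has an acyl chloride (-C(=O)Cl) but the carbonyl is bonded to Cl, not to an -OH oxygen.
(B) has an aldehyde (-CHO) but there is no singly-bonded oxygen on the carbonyl carbon.
(C) has a methyl-ester group (-C(=O)OCH3) but the singly-bonded O has no H (OX2H0, not OX2H1).
(D) contains a carboxylic acid group (-C(=O)OH), which satisfies every atom and bond constraint.
So the answer is (D).

D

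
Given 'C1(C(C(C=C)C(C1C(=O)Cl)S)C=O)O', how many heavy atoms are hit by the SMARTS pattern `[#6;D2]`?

Check the 14 heavy atoms by environment: 6× C (D3) → no; 2× C (D2) → match; 1× C (D1) → no; 1× S (D1) → no; 3× O (D1) → no; 1× Cl (D1) → no.
That gives 2 matching atoms.

2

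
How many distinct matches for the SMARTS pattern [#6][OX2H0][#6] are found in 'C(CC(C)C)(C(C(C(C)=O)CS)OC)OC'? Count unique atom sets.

[#6][OX2H0][#6] is the SMARTS for an ether: an aliphatic oxygen bridging two carbons with no H on the oxygen.
The molecule carries 2 separate instances of a methoxy ether (-OCH3) meeting every constraint; each maps to a distinct set of atoms, giving 2 matches.

2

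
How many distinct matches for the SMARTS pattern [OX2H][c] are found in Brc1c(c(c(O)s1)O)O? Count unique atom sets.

3

[OX2H][c] is the SMARTS for a phenol: a hydroxyl oxygen attached to an aromatic carbon.
The molecule carries 3 separate instances of a hydroxyl group (-OH) meeting every constraint; each maps to a distinct set of atoms, giving 3 matches.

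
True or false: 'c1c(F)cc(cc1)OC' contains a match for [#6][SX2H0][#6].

The pattern [#6][SX2H0][#6] describes an aliphatic sulfur bridging two carbons with no H on the sulfur — a thioether.
The closest candidate here is a methoxy ether (-OCH3), but the bridging atom is O, not S. No other fragment satisfies the full query, so there is no match.

False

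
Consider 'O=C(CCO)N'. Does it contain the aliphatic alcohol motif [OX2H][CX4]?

Yes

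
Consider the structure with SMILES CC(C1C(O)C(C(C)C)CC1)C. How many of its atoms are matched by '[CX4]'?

The query [CX4] means: C with X4: aliphatic carbon with exactly 4 total connections (bonds + H).
Check the 12 heavy atoms by environment: 11× C (X4) → match; 1× O (X2) → no.
That gives 11 matching atoms.

11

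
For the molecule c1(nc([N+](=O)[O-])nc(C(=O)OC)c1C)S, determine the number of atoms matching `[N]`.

1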